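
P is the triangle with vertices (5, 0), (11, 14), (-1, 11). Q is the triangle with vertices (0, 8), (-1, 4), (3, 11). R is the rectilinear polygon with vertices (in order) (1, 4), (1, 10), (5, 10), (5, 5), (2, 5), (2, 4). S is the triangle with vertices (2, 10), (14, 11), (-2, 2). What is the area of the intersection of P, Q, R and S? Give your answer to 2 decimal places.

The intersection is the polygon with vertices (2.429,10), (1,7.5), (1,8), (2,10).
By the shoelace formula its area is 0.79.

0.79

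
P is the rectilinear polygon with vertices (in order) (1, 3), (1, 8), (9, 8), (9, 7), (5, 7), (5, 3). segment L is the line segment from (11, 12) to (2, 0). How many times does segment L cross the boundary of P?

The segment meets the boundary at (5,4), (7.25,7), (8,8), (4.25,3).

4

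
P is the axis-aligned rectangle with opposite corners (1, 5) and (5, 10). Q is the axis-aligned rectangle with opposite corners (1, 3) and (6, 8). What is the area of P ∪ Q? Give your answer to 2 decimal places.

By inclusion–exclusion:
Individual areas: |P| = 20, |Q| = 25.
|P∩Q|: x∈[1,5], y∈[5,8] → 4·3 = 12.
|P ∪ Q| = 45 − 12 = 33.00.

33.00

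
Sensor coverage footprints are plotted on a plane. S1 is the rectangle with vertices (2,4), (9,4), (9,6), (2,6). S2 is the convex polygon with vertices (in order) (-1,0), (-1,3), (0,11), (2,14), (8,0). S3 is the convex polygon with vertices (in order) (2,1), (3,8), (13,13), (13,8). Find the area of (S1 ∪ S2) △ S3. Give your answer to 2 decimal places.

|S1 ∪ S2| = 80.2857.
|(S1 ∪ S2) ∩ S3| = 22.3716.
|(S1 ∪ S2) △ S3| = 80.2857 + 60 − 44.7432 = 95.54.

95.54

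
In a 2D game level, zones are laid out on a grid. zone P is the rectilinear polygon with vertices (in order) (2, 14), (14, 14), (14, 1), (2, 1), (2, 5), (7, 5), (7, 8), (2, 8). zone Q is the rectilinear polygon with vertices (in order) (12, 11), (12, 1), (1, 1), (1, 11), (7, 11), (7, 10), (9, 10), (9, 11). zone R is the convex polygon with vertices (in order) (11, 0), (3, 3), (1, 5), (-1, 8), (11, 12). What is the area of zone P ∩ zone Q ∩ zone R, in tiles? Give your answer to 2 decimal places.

59.33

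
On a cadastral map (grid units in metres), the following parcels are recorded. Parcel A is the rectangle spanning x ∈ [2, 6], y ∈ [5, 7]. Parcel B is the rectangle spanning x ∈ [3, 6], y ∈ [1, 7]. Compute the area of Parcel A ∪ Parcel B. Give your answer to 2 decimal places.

20.00

By inclusion–exclusion:
Individual areas: |Parcel A| = 8, |Parcel B| = 18.
|Parcel A∩Parcel B|: x∈[3,6], y∈[5,7] → 3·2 = 6.
|Parcel A ∪ Parcel B| = 26 − 6 = 20.00.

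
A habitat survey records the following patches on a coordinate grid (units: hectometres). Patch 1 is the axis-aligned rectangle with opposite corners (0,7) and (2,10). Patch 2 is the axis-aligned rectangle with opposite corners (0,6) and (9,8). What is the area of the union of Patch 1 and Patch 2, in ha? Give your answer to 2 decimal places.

By inclusion–exclusion:
Individual areas: |Patch 1| = 6, |Patch 2| = 18.
|Patch 1∩Patch 2|: x∈[0,2], y∈[7,8] → 2·1 = 2.
|Patch 1 ∪ Patch 2| = 24 − 2 = 22.00.

22.00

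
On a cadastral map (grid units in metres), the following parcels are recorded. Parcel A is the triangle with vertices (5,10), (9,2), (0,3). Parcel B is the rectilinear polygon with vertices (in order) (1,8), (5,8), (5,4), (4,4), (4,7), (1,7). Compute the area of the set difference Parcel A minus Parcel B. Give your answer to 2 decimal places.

29.21

|Parcel A| = 34, |Parcel A∩Parcel B| = 4.7857.
|Parcel A ∖ Parcel B| = |Parcel A| − |Parcel A∩Parcel B| = 34 − 4.7857 = 29.21.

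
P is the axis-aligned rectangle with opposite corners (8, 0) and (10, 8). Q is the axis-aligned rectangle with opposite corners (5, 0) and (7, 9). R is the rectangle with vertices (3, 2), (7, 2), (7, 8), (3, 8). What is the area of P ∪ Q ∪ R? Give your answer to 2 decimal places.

By inclusion–exclusion:
Individual areas: |P| = 16, |Q| = 18, |R| = 24.
|P∩Q| = 0 (no overlap).
|P∩R| = 0 (no overlap).
|Q∩R|: x∈[5,7], y∈[2,8] → 2·6 = 12.
|P∩Q∩R| = 0.
|P ∪ Q ∪ R| = 58 − 12 + 0 = 46.00.

46.00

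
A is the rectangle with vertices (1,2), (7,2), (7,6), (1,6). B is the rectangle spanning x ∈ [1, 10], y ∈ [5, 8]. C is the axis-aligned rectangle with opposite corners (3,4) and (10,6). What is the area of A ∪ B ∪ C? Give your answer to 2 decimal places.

48.00

By inclusion–exclusion:
Individual areas: |A| = 24, |B| = 27, |C| = 14.
|A∩B|: x∈[1,7], y∈[5,6] → 6·1 = 6.
|A∩C|: x∈[3,7], y∈[4,6] → 4·2 = 8.
|B∩C|: x∈[3,10], y∈[5,6] → 7·1 = 7.
|A∩B∩C| = 4.
|A ∪ B ∪ C| = 65 − 21 + 4 = 48.00.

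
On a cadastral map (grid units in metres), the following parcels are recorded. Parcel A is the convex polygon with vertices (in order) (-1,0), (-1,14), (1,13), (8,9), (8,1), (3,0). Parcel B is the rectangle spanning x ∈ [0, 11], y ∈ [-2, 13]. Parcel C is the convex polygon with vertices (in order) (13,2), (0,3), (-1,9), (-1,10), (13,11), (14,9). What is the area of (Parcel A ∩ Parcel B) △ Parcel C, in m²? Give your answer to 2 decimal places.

|Parcel A ∩ Parcel B| = 87.5.
|(Parcel A ∩ Parcel B) ∩ Parcel C| = 59.2195.
|(Parcel A ∩ Parcel B) △ Parcel C| = 87.5 + 113 − 118.4389 = 82.06.

82.06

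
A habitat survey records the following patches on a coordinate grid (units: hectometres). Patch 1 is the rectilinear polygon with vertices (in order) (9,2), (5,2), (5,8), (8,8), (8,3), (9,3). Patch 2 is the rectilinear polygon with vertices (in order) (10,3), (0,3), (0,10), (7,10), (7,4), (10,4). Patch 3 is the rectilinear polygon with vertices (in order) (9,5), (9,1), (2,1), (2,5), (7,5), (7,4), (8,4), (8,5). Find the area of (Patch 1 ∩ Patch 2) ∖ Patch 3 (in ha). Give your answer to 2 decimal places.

|Patch 1 ∩ Patch 2| = 11.
|(Patch 1 ∩ Patch 2) ∩ Patch 3| = 5.
|(Patch 1 ∩ Patch 2) ∖ Patch 3| = 11 − 5 = 6.00.

6.00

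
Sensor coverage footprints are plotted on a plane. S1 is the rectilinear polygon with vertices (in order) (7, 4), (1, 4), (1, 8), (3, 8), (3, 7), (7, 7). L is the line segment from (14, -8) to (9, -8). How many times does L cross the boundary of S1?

0

The segment lies entirely outside S1 and never meets its boundary.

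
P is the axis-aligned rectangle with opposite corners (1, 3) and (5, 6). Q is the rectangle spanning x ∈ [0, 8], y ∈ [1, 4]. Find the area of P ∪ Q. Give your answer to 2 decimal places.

By inclusion–exclusion:
Individual areas: |P| = 12, |Q| = 24.
|P∩Q|: x∈[1,5], y∈[3,4] → 4·1 = 4.
|P ∪ Q| = 36 − 4 = 32.00.

32.00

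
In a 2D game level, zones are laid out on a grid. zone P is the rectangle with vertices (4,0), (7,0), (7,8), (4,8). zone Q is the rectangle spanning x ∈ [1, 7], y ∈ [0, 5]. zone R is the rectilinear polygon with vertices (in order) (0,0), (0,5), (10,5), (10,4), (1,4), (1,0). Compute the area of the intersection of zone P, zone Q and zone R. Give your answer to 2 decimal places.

The intersection is the polygon with vertices (4,5), (7,5), (7,4), (4,4).
By the shoelace formula its area is 3.00.

3.00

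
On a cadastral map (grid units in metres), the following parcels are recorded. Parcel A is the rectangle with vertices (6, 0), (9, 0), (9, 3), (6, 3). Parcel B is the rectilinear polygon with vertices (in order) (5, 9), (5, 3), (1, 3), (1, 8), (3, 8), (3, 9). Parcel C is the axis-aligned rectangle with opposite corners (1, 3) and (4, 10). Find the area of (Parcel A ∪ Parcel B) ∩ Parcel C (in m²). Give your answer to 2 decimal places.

16.00

The region (Parcel A ∪ Parcel B) ∩ Parcel C is the polygon with vertices (1,3), (1,8), (3,8), (3,9), (4,9), (4,3).
By the shoelace formula its area is 16.00.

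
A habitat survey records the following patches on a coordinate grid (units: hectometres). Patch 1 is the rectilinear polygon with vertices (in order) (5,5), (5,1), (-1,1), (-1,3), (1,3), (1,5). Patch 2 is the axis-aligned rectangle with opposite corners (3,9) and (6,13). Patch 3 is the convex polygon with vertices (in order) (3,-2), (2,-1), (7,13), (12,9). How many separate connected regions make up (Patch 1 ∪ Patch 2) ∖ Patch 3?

2

(Patch 1 ∪ Patch 2) ∖ Patch 3 splits into 2 disjoint pieces (area 13.7143, area 11.7429).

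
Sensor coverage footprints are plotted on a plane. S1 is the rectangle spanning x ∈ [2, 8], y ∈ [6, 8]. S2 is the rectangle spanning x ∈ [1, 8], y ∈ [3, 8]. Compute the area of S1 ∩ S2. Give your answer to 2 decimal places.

12.00

|S1∩S2|: x∈[2,8], y∈[6,8] → 6·2 = 12.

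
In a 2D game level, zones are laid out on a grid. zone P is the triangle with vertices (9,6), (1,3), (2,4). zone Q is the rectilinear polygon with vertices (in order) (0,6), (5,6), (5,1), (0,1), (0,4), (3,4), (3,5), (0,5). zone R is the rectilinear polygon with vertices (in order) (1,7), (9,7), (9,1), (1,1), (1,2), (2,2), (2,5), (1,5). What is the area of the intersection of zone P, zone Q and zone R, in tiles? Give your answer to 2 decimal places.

1.33

The intersection is the polygon with vertices (3,4), (3,4.286), (5,4.857), (5,4.5), (2,3.375), (2,4).
By the shoelace formula its area is 1.33.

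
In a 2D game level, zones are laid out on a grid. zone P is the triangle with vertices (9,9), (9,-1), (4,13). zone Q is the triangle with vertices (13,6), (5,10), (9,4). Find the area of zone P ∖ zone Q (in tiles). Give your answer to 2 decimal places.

17.01

|zone P| = 25, |zone P∩zone Q| = 7.9933.
|zone P ∖ zone Q| = |zone P| − |zone P∩zone Q| = 25 − 7.9933 = 17.01.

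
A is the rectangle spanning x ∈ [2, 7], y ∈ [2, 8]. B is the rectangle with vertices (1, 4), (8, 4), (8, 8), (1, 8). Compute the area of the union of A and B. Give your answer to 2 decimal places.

38.00

By inclusion–exclusion:
Individual areas: |A| = 30, |B| = 28.
|A∩B|: x∈[2,7], y∈[4,8] → 5·4 = 20.
|A ∪ B| = 58 − 20 = 38.00.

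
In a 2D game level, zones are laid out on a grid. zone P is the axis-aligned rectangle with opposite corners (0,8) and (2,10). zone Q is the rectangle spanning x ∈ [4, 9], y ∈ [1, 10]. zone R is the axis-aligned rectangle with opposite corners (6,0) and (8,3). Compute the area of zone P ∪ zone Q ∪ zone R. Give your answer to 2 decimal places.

By inclusion–exclusion:
Individual areas: |zone P| = 4, |zone Q| = 45, |zone R| = 6.
|zone P∩zone Q| = 0 (no overlap).
|zone P∩zone R| = 0 (no overlap).
|zone Q∩zone R|: x∈[6,8], y∈[1,3] → 2·2 = 4.
|zone P∩zone Q∩zone R| = 0.
|zone P ∪ zone Q ∪ zone R| = 55 − 4 + 0 = 51.00.

51.00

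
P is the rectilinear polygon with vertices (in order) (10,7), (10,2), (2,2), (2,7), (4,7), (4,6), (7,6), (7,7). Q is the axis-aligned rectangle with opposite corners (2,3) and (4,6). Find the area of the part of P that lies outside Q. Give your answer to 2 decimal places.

|P| = 37, |P∩Q| = 6.
|P ∖ Q| = |P| − |P∩Q| = 37 − 6 = 31.00.

31.00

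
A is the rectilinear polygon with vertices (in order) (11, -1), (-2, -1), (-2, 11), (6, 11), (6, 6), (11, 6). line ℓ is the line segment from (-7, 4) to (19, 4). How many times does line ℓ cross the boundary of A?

2

The segment meets the boundary at (11,4), (-2,4).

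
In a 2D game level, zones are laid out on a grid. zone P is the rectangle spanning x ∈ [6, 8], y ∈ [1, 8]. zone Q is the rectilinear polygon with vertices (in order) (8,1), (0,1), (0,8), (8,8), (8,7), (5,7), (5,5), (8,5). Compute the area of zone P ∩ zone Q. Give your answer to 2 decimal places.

10.00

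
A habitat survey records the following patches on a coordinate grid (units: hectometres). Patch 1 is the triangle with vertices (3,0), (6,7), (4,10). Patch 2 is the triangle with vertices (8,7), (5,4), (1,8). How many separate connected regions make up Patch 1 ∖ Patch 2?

2

Patch 1 ∖ Patch 2 splits into 2 disjoint pieces (area 3.7636, area 2.4637).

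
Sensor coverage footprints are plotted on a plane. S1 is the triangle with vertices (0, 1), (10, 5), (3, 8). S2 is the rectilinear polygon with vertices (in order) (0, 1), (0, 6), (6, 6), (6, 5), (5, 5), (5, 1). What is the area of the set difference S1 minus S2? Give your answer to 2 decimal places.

13.36

|S1| = 29, |S1∩S2| = 15.6429.
|S1 ∖ S2| = |S1| − |S1∩S2| = 29 − 15.6429 = 13.36.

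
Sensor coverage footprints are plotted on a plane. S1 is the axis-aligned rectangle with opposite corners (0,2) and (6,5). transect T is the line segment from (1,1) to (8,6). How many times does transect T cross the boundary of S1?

2

The segment meets the boundary at (6,4.571), (2.4,2).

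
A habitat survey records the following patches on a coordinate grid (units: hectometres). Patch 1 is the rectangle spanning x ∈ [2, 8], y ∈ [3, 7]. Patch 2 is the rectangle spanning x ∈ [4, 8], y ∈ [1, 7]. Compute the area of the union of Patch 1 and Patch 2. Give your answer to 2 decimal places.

By inclusion–exclusion:
Individual areas: |Patch 1| = 24, |Patch 2| = 24.
|Patch 1∩Patch 2|: x∈[4,8], y∈[3,7] → 4·4 = 16.
|Patch 1 ∪ Patch 2| = 48 − 16 = 32.00.

32.00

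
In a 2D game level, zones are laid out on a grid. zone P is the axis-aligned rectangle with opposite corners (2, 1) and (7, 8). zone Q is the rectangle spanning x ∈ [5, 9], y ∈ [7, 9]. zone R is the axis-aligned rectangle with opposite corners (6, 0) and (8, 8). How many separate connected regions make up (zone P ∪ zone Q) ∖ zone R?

(zone P ∪ zone Q) ∖ zone R is a single connected region.

1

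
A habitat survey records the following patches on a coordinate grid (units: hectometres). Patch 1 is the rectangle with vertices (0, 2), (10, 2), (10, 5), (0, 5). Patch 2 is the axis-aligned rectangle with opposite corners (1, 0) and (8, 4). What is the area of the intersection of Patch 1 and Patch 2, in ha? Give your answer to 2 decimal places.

14.00

|Patch 1∩Patch 2|: x∈[1,8], y∈[2,4] → 7·2 = 14.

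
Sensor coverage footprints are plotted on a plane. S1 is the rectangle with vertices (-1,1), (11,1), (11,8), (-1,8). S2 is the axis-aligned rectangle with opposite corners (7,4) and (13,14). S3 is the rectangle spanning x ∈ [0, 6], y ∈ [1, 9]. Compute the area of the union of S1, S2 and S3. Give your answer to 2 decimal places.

By inclusion–exclusion:
Individual areas: |S1| = 84, |S2| = 60, |S3| = 48.
|S1∩S2|: x∈[7,11], y∈[4,8] → 4·4 = 16.
|S1∩S3|: x∈[0,6], y∈[1,8] → 6·7 = 42.
|S2∩S3| = 0 (no overlap).
|S1∩S2∩S3| = 0.
|S1 ∪ S2 ∪ S3| = 192 − 58 + 0 = 134.00.

134.00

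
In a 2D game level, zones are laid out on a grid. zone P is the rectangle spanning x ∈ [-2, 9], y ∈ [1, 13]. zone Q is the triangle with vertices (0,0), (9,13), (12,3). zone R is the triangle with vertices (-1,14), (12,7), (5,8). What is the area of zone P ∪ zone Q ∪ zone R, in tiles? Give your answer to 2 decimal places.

By inclusion–exclusion:
Individual areas: |zone P| = 132, |zone Q| = 64.5, |zone R| = 18.
|zone P∩zone Q| = 46.7212.
|zone P∩zone R| = 15.7912.
|zone Q∩zone R| = 6.3555.
|zone P∩zone Q∩zone R| = 4.9302.
|zone P ∪ zone Q ∪ zone R| = 214.5 − 68.8679 + 4.9302 = 150.56.

150.56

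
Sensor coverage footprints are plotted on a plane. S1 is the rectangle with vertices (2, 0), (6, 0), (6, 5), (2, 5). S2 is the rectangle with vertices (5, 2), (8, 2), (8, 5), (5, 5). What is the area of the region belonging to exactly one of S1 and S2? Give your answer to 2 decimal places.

|S1∩S2|: x∈[5,6], y∈[2,5] → 1·3 = 3.
|S1 △ S2| = |S1| + |S2| − 2·|S1∩S2| = 20 + 9 − 6 = 23.00.

23.00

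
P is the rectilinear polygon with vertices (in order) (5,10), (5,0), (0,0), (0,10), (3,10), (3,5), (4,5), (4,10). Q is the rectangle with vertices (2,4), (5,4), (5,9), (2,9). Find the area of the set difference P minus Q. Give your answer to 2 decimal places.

|P| = 45, |P∩Q| = 11.
|P ∖ Q| = |P| − |P∩Q| = 45 − 11 = 34.00.

34.00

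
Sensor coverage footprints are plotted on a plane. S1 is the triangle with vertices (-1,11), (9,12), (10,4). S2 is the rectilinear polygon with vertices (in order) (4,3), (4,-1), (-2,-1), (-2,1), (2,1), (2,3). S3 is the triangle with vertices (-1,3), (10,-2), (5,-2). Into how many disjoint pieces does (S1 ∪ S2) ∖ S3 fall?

(S1 ∪ S2) ∖ S3 splits into 3 disjoint pieces (area 40.5, area 3.6364, area 9.2).

3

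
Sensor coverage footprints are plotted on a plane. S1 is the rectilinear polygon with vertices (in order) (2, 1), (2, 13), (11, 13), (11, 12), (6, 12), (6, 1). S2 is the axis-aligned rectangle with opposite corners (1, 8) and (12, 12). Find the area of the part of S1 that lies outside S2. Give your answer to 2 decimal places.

|S1| = 53, |S1∩S2| = 16.
|S1 ∖ S2| = |S1| − |S1∩S2| = 53 − 16 = 37.00.

37.00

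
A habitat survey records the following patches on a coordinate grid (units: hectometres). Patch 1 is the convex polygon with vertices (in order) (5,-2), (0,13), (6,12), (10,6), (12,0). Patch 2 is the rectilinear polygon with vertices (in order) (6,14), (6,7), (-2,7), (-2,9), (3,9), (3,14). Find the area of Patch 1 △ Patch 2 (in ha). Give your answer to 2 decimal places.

90.67

|Patch 1| = 96.5, |Patch 2| = 31, |Patch 1∩Patch 2| = 18.4167.
|Patch 1 △ Patch 2| = |Patch 1| + |Patch 2| − 2·|Patch 1∩Patch 2| = 96.5 + 31 − 36.8333 = 90.67.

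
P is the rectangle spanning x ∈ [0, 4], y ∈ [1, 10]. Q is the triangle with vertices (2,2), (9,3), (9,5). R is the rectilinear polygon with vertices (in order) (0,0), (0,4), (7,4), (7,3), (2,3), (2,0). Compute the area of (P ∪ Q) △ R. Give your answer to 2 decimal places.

|P ∪ Q| = 42.4286.
|(P ∪ Q) ∩ R| = 9.5.
|(P ∪ Q) △ R| = 42.4286 + 13 − 19 = 36.43.

36.43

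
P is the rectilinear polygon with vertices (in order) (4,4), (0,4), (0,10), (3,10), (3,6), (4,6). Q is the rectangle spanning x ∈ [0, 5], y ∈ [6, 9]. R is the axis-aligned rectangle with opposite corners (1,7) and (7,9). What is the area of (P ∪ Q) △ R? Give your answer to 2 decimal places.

|P ∪ Q| = 26.
|(P ∪ Q) ∩ R| = 8.
|(P ∪ Q) △ R| = 26 + 12 − 16 = 22.00.

22.00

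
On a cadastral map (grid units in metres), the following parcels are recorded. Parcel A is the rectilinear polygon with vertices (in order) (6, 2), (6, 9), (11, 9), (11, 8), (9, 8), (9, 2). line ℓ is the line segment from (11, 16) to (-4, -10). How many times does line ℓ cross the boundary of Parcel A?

2

The segment meets the boundary at (6,7.333), (6.962,9).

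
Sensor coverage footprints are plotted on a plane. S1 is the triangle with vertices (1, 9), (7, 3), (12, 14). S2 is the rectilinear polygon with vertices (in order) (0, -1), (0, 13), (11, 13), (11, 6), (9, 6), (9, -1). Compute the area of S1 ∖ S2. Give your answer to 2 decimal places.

|S1| = 48, |S1∩S2| = 46.8.
|S1 ∖ S2| = |S1| − |S1∩S2| = 48 − 46.8 = 1.20.

1.20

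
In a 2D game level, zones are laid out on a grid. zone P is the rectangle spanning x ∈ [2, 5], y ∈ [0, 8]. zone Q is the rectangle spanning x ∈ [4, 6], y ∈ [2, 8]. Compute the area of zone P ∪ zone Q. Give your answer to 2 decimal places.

By inclusion–exclusion:
Individual areas: |zone P| = 24, |zone Q| = 12.
|zone P∩zone Q|: x∈[4,5], y∈[2,8] → 1·6 = 6.
|zone P ∪ zone Q| = 36 − 6 = 30.00.

30.00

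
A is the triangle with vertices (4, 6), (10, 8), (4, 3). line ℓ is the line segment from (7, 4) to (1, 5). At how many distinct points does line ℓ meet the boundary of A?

The segment meets the boundary at (4,4.5), (5.5,4.25).

2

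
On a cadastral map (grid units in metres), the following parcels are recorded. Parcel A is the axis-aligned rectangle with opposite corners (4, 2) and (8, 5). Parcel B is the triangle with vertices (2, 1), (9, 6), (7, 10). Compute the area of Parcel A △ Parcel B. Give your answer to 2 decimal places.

21.83

|Parcel A| = 12, |Parcel B| = 19, |Parcel A∩Parcel B| = 4.5841.
|Parcel A △ Parcel B| = |Parcel A| + |Parcel B| − 2·|Parcel A∩Parcel B| = 12 + 19 − 9.1683 = 21.83.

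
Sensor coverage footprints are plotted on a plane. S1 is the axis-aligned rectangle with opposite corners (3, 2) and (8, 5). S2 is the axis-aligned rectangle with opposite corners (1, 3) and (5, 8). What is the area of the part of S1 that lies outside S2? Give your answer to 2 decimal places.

11.00

|S1∩S2|: x∈[3,5], y∈[3,5] → 2·2 = 4.
|S1| = 15.
|S1 ∖ S2| = |S1| − |S1∩S2| = 15 − 4 = 11.00.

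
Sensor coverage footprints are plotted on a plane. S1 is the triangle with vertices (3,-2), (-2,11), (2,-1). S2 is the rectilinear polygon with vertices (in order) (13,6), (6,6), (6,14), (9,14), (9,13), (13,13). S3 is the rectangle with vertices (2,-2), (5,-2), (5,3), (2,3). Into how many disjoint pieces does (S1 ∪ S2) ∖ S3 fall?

2

(S1 ∪ S2) ∖ S3 splits into 2 disjoint pieces (area 3.2, area 52).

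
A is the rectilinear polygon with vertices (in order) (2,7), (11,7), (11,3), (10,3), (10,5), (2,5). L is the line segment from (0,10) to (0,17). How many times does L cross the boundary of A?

The segment lies entirely outside A and never meets its boundary.

0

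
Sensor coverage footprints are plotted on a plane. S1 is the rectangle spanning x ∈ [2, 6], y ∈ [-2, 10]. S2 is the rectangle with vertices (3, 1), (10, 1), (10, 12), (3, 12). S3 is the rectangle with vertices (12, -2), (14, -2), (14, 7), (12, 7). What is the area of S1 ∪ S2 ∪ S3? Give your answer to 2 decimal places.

By inclusion–exclusion:
Individual areas: |S1| = 48, |S2| = 77, |S3| = 18.
|S1∩S2|: x∈[3,6], y∈[1,10] → 3·9 = 27.
|S1∩S3| = 0 (no overlap).
|S2∩S3| = 0 (no overlap).
|S1∩S2∩S3| = 0.
|S1 ∪ S2 ∪ S3| = 143 − 27 + 0 = 116.00.

116.00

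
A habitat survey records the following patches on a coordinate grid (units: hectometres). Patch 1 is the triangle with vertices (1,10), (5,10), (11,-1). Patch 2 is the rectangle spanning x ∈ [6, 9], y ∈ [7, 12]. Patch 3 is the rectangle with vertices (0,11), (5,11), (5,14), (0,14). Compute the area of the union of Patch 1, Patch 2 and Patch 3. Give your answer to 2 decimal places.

51.63

By inclusion–exclusion:
Individual areas: |Patch 1| = 22, |Patch 2| = 15, |Patch 3| = 15.
|Patch 1∩Patch 2| = 0.3712.
|Patch 1∩Patch 3| = 0.
|Patch 2∩Patch 3| = 0 (no overlap).
|Patch 1∩Patch 2∩Patch 3| = 0.
|Patch 1 ∪ Patch 2 ∪ Patch 3| = 52 − 0.3712 + 0 = 51.63.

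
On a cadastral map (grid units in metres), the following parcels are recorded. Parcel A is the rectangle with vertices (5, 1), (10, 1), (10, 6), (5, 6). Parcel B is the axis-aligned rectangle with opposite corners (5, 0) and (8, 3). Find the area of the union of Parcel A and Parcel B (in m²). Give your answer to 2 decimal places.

By inclusion–exclusion:
Individual areas: |Parcel A| = 25, |Parcel B| = 9.
|Parcel A∩Parcel B|: x∈[5,8], y∈[1,3] → 3·2 = 6.
|Parcel A ∪ Parcel B| = 34 − 6 = 28.00.

28.00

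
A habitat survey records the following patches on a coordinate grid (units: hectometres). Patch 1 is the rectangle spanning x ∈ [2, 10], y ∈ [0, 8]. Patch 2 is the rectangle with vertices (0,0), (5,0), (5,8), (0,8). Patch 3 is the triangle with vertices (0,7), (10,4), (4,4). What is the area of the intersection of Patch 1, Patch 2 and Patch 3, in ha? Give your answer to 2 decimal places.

The intersection is the polygon with vertices (5,4), (4,4), (2,5.5), (2,6.4), (5,5.5).
By the shoelace formula its area is 4.35.

4.35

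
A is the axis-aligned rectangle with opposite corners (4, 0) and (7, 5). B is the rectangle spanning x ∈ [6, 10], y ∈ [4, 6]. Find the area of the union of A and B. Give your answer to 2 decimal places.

22.00

By inclusion–exclusion:
Individual areas: |A| = 15, |B| = 8.
|A∩B|: x∈[6,7], y∈[4,5] → 1·1 = 1.
|A ∪ B| = 23 − 1 = 22.00.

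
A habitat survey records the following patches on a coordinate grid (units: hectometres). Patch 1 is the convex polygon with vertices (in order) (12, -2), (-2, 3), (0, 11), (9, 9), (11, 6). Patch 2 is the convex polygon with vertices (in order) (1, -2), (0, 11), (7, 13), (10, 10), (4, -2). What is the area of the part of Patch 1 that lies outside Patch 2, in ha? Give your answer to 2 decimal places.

|Patch 1| = 114, |Patch 1∩Patch 2| = 64.1223.
|Patch 1 ∖ Patch 2| = |Patch 1| − |Patch 1∩Patch 2| = 114 − 64.1223 = 49.88.

49.88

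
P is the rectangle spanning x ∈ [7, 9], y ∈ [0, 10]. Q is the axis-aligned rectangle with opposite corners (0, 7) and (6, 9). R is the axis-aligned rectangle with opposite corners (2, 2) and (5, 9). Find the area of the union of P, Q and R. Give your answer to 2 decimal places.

47.00

By inclusion–exclusion:
Individual areas: |P| = 20, |Q| = 12, |R| = 21.
|P∩Q| = 0 (no overlap).
|P∩R| = 0 (no overlap).
|Q∩R|: x∈[2,5], y∈[7,9] → 3·2 = 6.
|P∩Q∩R| = 0.
|P ∪ Q ∪ R| = 53 − 6 + 0 = 47.00.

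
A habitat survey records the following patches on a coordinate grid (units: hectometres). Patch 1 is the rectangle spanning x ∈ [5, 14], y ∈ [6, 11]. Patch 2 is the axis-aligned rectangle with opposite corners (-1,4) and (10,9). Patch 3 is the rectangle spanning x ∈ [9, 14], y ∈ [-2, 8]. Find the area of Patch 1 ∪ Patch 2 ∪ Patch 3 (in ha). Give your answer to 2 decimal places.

By inclusion–exclusion:
Individual areas: |Patch 1| = 45, |Patch 2| = 55, |Patch 3| = 50.
|Patch 1∩Patch 2|: x∈[5,10], y∈[6,9] → 5·3 = 15.
|Patch 1∩Patch 3|: x∈[9,14], y∈[6,8] → 5·2 = 10.
|Patch 2∩Patch 3|: x∈[9,10], y∈[4,8] → 1·4 = 4.
|Patch 1∩Patch 2∩Patch 3| = 2.
|Patch 1 ∪ Patch 2 ∪ Patch 3| = 150 − 29 + 2 = 123.00.

123.00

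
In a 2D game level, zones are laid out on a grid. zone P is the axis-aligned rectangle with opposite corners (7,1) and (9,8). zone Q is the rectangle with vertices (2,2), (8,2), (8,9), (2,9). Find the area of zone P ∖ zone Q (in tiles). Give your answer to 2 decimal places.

|zone P∩zone Q|: x∈[7,8], y∈[2,8] → 1·6 = 6.
|zone P| = 14.
|zone P ∖ zone Q| = |zone P| − |zone P∩zone Q| = 14 − 6 = 8.00.

8.00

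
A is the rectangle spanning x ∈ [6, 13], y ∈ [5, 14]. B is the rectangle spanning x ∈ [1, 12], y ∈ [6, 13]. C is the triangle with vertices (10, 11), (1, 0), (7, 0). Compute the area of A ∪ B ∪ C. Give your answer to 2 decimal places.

By inclusion–exclusion:
Individual areas: |A| = 63, |B| = 77, |C| = 33.
|A∩B|: x∈[6,12], y∈[6,13] → 6·7 = 42.
|A∩C| = 9.3131.
|B∩C| = 6.8182.
|A∩B∩C| = 6.8131.
|A ∪ B ∪ C| = 173 − 58.1313 + 6.8131 = 121.68.

121.68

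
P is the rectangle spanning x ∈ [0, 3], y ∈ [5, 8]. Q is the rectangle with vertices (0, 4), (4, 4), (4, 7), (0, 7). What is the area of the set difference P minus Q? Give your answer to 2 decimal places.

|P∩Q|: x∈[0,3], y∈[5,7] → 3·2 = 6.
|P| = 9.
|P ∖ Q| = |P| − |P∩Q| = 9 − 6 = 3.00.

3.00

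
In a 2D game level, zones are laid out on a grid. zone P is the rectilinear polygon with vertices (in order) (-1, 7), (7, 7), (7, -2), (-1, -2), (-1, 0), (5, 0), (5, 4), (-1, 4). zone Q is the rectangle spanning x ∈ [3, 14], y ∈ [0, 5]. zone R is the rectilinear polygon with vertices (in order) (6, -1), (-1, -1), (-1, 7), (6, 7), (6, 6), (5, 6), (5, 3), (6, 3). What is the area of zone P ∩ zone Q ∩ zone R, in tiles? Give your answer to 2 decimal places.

5.00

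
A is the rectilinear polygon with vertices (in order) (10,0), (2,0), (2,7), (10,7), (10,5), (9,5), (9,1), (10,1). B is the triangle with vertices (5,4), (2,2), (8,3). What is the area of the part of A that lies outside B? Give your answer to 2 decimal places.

47.50

|A| = 52, |A∩B| = 4.5.
|A ∖ B| = |A| − |A∩B| = 52 − 4.5 = 47.50.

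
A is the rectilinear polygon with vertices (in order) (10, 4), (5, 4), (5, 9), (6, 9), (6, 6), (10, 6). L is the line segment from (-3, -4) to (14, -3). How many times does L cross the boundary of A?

The segment lies entirely outside A and never meets its boundary.

0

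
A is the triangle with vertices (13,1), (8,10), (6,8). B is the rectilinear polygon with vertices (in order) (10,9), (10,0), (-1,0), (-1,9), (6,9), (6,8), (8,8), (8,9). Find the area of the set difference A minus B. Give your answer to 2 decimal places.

5.88

|A| = 14, |A∩B| = 8.1222.
|A ∖ B| = |A| − |A∩B| = 14 − 8.1222 = 5.88.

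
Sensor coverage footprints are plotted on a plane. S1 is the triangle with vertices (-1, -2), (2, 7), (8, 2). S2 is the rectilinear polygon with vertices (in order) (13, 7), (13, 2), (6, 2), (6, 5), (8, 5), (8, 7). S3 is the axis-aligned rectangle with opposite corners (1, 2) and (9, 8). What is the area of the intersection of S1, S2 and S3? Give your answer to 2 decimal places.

1.67

The intersection is the polygon with vertices (6,2), (6,3.667), (8,2).
By the shoelace formula its area is 1.67.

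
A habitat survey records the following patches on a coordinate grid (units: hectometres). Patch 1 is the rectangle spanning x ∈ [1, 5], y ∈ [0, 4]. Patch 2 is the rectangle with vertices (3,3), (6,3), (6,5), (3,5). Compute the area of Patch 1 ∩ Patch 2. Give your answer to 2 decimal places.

2.00

|Patch 1∩Patch 2|: x∈[3,5], y∈[3,4] → 2·1 = 2.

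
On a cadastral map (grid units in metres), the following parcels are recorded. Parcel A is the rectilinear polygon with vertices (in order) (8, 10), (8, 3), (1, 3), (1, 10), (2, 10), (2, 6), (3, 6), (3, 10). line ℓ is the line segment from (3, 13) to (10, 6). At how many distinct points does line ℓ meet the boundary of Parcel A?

2

The segment meets the boundary at (8,8), (6,10).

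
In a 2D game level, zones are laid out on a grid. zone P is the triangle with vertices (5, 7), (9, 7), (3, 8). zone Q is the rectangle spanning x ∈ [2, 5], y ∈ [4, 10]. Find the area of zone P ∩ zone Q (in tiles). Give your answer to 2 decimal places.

The intersection is the polygon with vertices (3,8), (5,7.667), (5,7).
By the shoelace formula its area is 0.67.

0.67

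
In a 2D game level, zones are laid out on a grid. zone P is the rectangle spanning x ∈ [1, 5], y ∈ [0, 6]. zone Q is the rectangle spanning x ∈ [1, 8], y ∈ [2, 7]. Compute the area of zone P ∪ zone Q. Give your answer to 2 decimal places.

By inclusion–exclusion:
Individual areas: |zone P| = 24, |zone Q| = 35.
|zone P∩zone Q|: x∈[1,5], y∈[2,6] → 4·4 = 16.
|zone P ∪ zone Q| = 59 − 16 = 43.00.

43.00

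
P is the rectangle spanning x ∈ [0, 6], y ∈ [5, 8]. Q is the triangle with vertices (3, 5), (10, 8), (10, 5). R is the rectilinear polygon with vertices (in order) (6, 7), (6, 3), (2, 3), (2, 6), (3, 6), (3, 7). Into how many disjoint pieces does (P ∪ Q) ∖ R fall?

(P ∪ Q) ∖ R splits into 2 disjoint pieces (area 11, area 8.5714).

2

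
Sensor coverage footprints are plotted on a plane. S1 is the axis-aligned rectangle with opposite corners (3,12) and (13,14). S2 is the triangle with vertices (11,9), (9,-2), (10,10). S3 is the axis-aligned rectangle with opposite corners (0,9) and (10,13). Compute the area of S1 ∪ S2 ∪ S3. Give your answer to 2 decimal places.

By inclusion–exclusion:
Individual areas: |S1| = 20, |S2| = 6.5, |S3| = 40.
|S1∩S2| = 0.
|S1∩S3|: x∈[3,10], y∈[12,13] → 7·1 = 7.
|S2∩S3| = 0.0417.
|S1∩S2∩S3| = 0.
|S1 ∪ S2 ∪ S3| = 66.5 − 7.0417 + 0 = 59.46.

59.46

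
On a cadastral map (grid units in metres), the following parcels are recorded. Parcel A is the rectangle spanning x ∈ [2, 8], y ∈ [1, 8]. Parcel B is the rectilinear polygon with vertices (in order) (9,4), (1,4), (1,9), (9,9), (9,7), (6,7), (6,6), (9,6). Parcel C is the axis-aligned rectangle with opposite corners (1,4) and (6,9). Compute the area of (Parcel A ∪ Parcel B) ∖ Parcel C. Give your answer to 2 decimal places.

|Parcel A ∪ Parcel B| = 57.
|(Parcel A ∪ Parcel B) ∩ Parcel C| = 25.
|(Parcel A ∪ Parcel B) ∖ Parcel C| = 57 − 25 = 32.00.

32.00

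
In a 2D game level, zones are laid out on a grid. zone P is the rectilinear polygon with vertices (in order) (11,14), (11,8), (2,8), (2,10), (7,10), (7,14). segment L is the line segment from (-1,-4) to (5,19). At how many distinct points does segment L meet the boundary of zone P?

The segment meets the boundary at (2.652,10), (2.13,8).

2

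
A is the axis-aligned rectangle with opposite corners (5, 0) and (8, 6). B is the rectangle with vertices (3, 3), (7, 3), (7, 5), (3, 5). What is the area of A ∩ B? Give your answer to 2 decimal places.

|A∩B|: x∈[5,7], y∈[3,5] → 2·2 = 4.

4.00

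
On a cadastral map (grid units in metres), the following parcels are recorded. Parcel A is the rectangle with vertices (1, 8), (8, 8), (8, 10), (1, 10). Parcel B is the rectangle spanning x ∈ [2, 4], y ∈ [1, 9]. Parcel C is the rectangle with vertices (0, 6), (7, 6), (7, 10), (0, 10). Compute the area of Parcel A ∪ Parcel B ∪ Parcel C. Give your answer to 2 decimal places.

40.00

By inclusion–exclusion:
Individual areas: |Parcel A| = 14, |Parcel B| = 16, |Parcel C| = 28.
|Parcel A∩Parcel B|: x∈[2,4], y∈[8,9] → 2·1 = 2.
|Parcel A∩Parcel C|: x∈[1,7], y∈[8,10] → 6·2 = 12.
|Parcel B∩Parcel C|: x∈[2,4], y∈[6,9] → 2·3 = 6.
|Parcel A∩Parcel B∩Parcel C| = 2.
|Parcel A ∪ Parcel B ∪ Parcel C| = 58 − 20 + 2 = 40.00.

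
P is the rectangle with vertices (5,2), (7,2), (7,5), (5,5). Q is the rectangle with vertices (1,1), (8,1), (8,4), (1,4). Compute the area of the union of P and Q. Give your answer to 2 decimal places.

By inclusion–exclusion:
Individual areas: |P| = 6, |Q| = 21.
|P∩Q|: x∈[5,7], y∈[2,4] → 2·2 = 4.
|P ∪ Q| = 27 − 4 = 23.00.

23.00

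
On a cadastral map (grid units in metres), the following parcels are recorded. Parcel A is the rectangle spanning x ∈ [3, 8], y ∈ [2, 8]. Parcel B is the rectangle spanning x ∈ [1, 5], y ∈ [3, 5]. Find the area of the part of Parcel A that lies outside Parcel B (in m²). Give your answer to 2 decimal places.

|Parcel A∩Parcel B|: x∈[3,5], y∈[3,5] → 2·2 = 4.
|Parcel A| = 30.
|Parcel A ∖ Parcel B| = |Parcel A| − |Parcel A∩Parcel B| = 30 − 4 = 26.00.

26.00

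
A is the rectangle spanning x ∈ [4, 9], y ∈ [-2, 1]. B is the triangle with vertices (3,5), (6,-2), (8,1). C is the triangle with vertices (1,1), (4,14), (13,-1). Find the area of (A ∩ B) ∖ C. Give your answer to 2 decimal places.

|A ∩ B| = 4.9286.
|(A ∩ B) ∩ C| = 2.4369.
|(A ∩ B) ∖ C| = 4.9286 − 2.4369 = 2.49.

2.49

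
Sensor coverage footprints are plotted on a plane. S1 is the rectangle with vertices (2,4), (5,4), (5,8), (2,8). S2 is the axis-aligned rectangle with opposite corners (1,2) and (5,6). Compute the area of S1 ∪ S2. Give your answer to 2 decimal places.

22.00

By inclusion–exclusion:
Individual areas: |S1| = 12, |S2| = 16.
|S1∩S2|: x∈[2,5], y∈[4,6] → 3·2 = 6.
|S1 ∪ S2| = 28 − 6 = 22.00.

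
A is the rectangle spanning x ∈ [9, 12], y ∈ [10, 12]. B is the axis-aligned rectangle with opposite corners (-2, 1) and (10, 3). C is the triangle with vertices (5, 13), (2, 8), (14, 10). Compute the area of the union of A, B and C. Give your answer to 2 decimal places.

By inclusion–exclusion:
Individual areas: |A| = 6, |B| = 24, |C| = 27.
|A∩B| = 0 (no overlap).
|A∩C| = 3.5.
|B∩C| = 0.
|A∩B∩C| = 0.
|A ∪ B ∪ C| = 57 − 3.5 + 0 = 53.50.

53.50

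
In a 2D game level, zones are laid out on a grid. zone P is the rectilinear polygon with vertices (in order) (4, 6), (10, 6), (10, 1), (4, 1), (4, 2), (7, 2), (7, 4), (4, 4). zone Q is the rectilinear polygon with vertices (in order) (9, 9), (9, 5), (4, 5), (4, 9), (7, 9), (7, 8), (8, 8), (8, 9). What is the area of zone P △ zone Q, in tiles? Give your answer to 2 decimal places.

|zone P| = 24, |zone Q| = 19, |zone P∩zone Q| = 5.
|zone P △ zone Q| = |zone P| + |zone Q| − 2·|zone P∩zone Q| = 24 + 19 − 10 = 33.00.

33.00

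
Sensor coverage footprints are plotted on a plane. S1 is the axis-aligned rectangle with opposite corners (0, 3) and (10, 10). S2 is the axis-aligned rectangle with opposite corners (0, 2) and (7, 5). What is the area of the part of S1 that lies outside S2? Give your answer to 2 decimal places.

56.00

|S1∩S2|: x∈[0,7], y∈[3,5] → 7·2 = 14.
|S1| = 70.
|S1 ∖ S2| = |S1| − |S1∩S2| = 70 − 14 = 56.00.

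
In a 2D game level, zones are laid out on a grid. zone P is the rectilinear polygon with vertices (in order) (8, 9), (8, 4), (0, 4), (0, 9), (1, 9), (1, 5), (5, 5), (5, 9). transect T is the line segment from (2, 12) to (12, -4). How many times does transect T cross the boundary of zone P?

The segment meets the boundary at (7,4), (5,7.2).

2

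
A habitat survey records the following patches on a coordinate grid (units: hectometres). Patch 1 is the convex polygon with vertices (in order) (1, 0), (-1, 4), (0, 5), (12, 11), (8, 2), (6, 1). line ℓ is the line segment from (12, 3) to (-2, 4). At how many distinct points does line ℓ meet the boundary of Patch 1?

The segment meets the boundary at (-0.963,3.926), (8.554,3.246).

2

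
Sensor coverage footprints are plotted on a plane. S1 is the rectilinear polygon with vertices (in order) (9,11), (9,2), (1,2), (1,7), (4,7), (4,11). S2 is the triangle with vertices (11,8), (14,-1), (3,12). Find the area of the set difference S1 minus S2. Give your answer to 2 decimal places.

48.32

|S1| = 60, |S1∩S2| = 11.6818.
|S1 ∖ S2| = |S1| − |S1∩S2| = 60 − 11.6818 = 48.32.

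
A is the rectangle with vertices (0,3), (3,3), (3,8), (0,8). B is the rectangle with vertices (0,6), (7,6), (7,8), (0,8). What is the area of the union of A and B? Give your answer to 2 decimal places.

By inclusion–exclusion:
Individual areas: |A| = 15, |B| = 14.
|A∩B|: x∈[0,3], y∈[6,8] → 3·2 = 6.
|A ∪ B| = 29 − 6 = 23.00.

23.00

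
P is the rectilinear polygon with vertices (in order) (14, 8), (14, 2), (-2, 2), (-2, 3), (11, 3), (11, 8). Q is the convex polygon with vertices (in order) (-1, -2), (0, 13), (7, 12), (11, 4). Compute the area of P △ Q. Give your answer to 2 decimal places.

|P| = 31, |Q| = 113, |P∩Q| = 8.7.
|P △ Q| = |P| + |Q| − 2·|P∩Q| = 31 + 113 − 17.4 = 126.60.

126.60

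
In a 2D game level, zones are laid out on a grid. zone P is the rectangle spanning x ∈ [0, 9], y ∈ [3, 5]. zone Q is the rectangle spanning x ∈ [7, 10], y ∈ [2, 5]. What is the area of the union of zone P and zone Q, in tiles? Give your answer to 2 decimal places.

23.00

By inclusion–exclusion:
Individual areas: |zone P| = 18, |zone Q| = 9.
|zone P∩zone Q|: x∈[7,9], y∈[3,5] → 2·2 = 4.
|zone P ∪ zone Q| = 27 − 4 = 23.00.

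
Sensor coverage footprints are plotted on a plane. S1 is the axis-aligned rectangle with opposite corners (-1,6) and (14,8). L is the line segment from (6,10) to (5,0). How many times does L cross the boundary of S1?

2

The segment meets the boundary at (5.6,6), (5.8,8).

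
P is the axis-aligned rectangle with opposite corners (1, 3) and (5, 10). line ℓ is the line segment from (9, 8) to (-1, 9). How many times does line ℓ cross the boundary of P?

2

The segment meets the boundary at (5,8.4), (1,8.8).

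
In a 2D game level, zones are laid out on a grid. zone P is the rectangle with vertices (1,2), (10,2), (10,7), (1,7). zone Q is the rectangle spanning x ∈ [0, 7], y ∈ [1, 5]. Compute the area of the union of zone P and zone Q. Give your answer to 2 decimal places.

By inclusion–exclusion:
Individual areas: |zone P| = 45, |zone Q| = 28.
|zone P∩zone Q|: x∈[1,7], y∈[2,5] → 6·3 = 18.
|zone P ∪ zone Q| = 73 − 18 = 55.00.

55.00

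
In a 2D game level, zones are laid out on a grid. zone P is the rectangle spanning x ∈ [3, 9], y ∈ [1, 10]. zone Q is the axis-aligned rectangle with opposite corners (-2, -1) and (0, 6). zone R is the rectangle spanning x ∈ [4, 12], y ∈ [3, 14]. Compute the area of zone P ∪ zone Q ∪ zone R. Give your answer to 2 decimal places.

121.00

By inclusion–exclusion:
Individual areas: |zone P| = 54, |zone Q| = 14, |zone R| = 88.
|zone P∩zone Q| = 0 (no overlap).
|zone P∩zone R|: x∈[4,9], y∈[3,10] → 5·7 = 35.
|zone Q∩zone R| = 0 (no overlap).
|zone P∩zone Q∩zone R| = 0.
|zone P ∪ zone Q ∪ zone R| = 156 − 35 + 0 = 121.00.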